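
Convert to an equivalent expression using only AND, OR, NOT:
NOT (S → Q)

S AND NOT Q
(Negated implication: NOT(A → B) = A AND NOT B)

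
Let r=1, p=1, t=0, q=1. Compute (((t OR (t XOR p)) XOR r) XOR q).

Substituting: (((0 OR (0 XOR 1)) XOR 1) XOR 1)
= 1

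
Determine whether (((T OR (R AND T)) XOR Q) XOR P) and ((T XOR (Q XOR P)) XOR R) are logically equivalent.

No. Counterexample: with Q=0, T=0, P=0, R=1, Expression 1 = 0 but Expression 2 = 1.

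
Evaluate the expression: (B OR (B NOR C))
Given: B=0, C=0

Substituting: (0 OR (0 NOR 0))
= 1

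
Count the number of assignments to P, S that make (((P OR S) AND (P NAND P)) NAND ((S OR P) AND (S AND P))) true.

Satisfying assignments: (0,0), (0,1), (1,0), (1,1)
Count: 4 out of 4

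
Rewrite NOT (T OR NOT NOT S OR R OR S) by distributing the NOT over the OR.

NOT T AND NOT S AND NOT R AND NOT S
De Morgan's: NOT(OR of terms) = AND of negations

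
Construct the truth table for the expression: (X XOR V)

X | V | Output
--------------
0 | 0 | 0
0 | 1 | 1
1 | 0 | 1
1 | 1 | 0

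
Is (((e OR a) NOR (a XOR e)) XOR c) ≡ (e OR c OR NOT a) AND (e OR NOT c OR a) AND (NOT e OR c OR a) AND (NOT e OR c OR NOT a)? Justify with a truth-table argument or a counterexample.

Yes, they are equivalent — the two output columns agree on all 8 assignments:
e | c | a | Expression 1 | Expression 2
---------------------------------------
0 | 0 | 0 | 1 | 1
0 | 0 | 1 | 0 | 0
0 | 1 | 0 | 0 | 0
0 | 1 | 1 | 1 | 1
1 | 0 | 0 | 0 | 0
1 | 0 | 1 | 0 | 0
1 | 1 | 0 | 1 | 1
1 | 1 | 1 | 1 | 1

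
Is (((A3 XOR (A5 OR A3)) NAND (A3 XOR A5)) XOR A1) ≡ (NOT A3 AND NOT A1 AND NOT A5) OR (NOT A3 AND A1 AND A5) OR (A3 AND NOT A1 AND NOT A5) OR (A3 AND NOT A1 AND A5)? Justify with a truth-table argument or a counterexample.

Yes, they are equivalent — the two output columns agree on all 8 assignments:
A3 | A1 | A5 | Expression 1 | Expression 2
------------------------------------------
0 | 0 | 0 | 1 | 1
0 | 0 | 1 | 0 | 0
0 | 1 | 0 | 0 | 0
0 | 1 | 1 | 1 | 1
1 | 0 | 0 | 1 | 1
1 | 0 | 1 | 1 | 1
1 | 1 | 0 | 0 | 0
1 | 1 | 1 | 0 | 0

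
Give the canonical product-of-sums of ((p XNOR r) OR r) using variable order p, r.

ΠM(2) = (NOT p OR r)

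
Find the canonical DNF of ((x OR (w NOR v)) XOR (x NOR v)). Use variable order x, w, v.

(NOT x AND w AND NOT v) OR (x AND NOT w AND NOT v) OR (x AND NOT w AND v) OR (x AND w AND NOT v) OR (x AND w AND v)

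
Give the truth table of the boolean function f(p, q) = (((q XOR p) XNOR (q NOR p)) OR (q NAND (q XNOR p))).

p | q | Output
--------------
0 | 0 | 1
0 | 1 | 1
1 | 0 | 1
1 | 1 | 1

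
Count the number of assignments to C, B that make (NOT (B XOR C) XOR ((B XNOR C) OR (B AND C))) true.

No assignment satisfies the expression.
Count: 0 out of 4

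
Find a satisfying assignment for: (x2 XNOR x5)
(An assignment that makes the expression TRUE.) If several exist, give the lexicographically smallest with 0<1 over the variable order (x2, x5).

x2=0, x5=0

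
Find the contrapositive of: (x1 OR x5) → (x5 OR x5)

Contrapositive: NOT (x5 OR x5) → NOT (x1 OR x5)
Note: A statement and its contrapositive are logically equivalent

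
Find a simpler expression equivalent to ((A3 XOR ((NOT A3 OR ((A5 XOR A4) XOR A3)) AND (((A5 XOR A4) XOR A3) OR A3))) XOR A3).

By XOR self-cancellation ((E XOR v) XOR v = E) then distribution ((E OR v) AND (E OR NOT v) = E):
= ((A5 XOR A4) XOR A3)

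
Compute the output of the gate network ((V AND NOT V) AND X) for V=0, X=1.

Substituting: ((0 AND NOT 0) AND 1)
= 0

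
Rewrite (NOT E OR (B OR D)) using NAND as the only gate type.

(((E NAND E) NAND (E NAND E)) NAND (((B NAND B) NAND (D NAND D)) NAND ((B NAND B) NAND (D NAND D))))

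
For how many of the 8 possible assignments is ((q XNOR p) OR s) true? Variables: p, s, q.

Satisfying assignments: (0,0,0), (0,1,0), (0,1,1), (1,0,1), (1,1,0), (1,1,1)
Count: 6 out of 8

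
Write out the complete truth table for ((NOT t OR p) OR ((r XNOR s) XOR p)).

r | p | t | s | Output
----------------------
0 | 0 | 0 | 0 | 1
0 | 0 | 0 | 1 | 1
0 | 0 | 1 | 0 | 1
0 | 0 | 1 | 1 | 0
0 | 1 | 0 | 0 | 1
0 | 1 | 0 | 1 | 1
0 | 1 | 1 | 0 | 1
0 | 1 | 1 | 1 | 1
1 | 0 | 0 | 0 | 1
1 | 0 | 0 | 1 | 1
1 | 0 | 1 | 0 | 0
1 | 0 | 1 | 1 | 1
1 | 1 | 0 | 0 | 1
1 | 1 | 0 | 1 | 1
1 | 1 | 1 | 0 | 1
1 | 1 | 1 | 1 | 1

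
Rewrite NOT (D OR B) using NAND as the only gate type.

(((D NAND D) NAND (B NAND B)) NAND ((D NAND D) NAND (B NAND B)))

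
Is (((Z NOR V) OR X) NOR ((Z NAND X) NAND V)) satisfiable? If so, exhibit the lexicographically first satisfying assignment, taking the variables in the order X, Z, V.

X=0, Z=0, V=1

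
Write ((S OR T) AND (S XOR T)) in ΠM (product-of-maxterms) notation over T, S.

ΠM(0, 3) = (T OR S) AND (NOT T OR NOT S)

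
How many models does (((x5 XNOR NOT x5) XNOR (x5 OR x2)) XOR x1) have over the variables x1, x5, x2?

Satisfying assignments: (0,0,0), (1,0,1), (1,1,0), (1,1,1)
Count: 4 out of 8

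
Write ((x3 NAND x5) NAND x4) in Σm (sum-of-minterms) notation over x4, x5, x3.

Σm(0, 1, 2, 3, 7) = (NOT x4 AND NOT x5 AND NOT x3) OR (NOT x4 AND NOT x5 AND x3) OR (NOT x4 AND x5 AND NOT x3) OR (NOT x4 AND x5 AND x3) OR (x4 AND x5 AND x3)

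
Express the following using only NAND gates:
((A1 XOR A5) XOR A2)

((((A1 NAND (A1 NAND A5)) NAND (A5 NAND (A1 NAND A5))) NAND (((A1 NAND (A1 NAND A5)) NAND (A5 NAND (A1 NAND A5))) NAND A2)) NAND (A2 NAND (((A1 NAND (A1 NAND A5)) NAND (A5 NAND (A1 NAND A5))) NAND A2)))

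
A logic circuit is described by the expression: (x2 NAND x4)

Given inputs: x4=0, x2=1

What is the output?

Substituting: (1 NAND 0)
= 1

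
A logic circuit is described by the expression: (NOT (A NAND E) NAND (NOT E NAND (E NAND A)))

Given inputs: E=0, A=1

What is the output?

Substituting: (NOT (1 NAND 0) NAND (NOT 0 NAND (0 NAND 1)))
= 1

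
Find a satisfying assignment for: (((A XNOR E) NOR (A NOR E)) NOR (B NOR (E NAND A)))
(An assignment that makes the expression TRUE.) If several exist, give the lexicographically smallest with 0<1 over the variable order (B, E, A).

B=0, E=0, A=0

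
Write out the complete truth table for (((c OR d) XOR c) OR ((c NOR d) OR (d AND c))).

c | d | Output
--------------
0 | 0 | 1
0 | 1 | 1
1 | 0 | 0
1 | 1 | 1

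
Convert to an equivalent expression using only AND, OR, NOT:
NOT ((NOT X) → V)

(NOT X) AND NOT V
(Negated implication: NOT(A → B) = A AND NOT B)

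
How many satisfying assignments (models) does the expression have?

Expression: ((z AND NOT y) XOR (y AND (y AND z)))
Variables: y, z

Satisfying assignments: (0,1), (1,1)
Count: 2 out of 4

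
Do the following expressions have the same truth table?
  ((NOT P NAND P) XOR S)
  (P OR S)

No. Counterexample: with P=0, S=0, Expression 1 = 1 but Expression 2 = 0.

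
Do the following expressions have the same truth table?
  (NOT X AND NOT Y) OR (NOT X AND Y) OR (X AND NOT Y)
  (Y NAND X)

Yes, they are equivalent — the two output columns agree on all 4 assignments:
X | Y | Expression 1 | Expression 2
-----------------------------------
0 | 0 | 1 | 1
0 | 1 | 1 | 1
1 | 0 | 1 | 1
1 | 1 | 0 | 0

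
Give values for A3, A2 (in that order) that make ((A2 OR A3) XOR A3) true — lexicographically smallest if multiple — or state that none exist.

A3=0, A2=1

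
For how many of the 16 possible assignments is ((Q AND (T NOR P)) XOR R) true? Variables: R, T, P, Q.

Satisfying assignments: (0,0,0,1), (1,0,0,0), (1,0,1,0), (1,0,1,1), (1,1,0,0), (1,1,0,1), (1,1,1,0), (1,1,1,1)
Count: 8 out of 16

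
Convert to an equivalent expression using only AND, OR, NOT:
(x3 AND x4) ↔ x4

((x3 AND x4) AND x4) OR (NOT (x3 AND x4) AND NOT x4)
(Biconditional = both true or both false)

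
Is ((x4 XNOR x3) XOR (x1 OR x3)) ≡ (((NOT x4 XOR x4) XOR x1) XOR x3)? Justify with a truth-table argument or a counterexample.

No. Counterexample: with x4=0, x1=0, x3=1, Expression 1 = 1 but Expression 2 = 0.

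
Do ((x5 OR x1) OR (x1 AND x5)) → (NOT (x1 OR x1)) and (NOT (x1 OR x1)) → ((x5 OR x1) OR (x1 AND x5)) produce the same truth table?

No, Converse is not equivalent to original (counterexample: x5=0, x2=0, x1=0)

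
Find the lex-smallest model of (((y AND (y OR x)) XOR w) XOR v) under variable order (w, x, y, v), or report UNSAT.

w=0, x=0, y=0, v=1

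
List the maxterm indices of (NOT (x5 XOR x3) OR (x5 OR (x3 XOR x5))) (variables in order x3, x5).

ΠM() = TRUE (no maxterms)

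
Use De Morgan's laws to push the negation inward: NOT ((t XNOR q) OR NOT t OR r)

NOT (t XNOR q) AND t AND NOT r
De Morgan's: NOT(OR of terms) = AND of negations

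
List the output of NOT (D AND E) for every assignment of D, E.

D | E | Output
--------------
0 | 0 | 1
0 | 1 | 1
1 | 0 | 1
1 | 1 | 0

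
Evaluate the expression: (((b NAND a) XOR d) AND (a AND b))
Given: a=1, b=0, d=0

Substituting: (((0 NAND 1) XOR 0) AND (1 AND 0))
= 0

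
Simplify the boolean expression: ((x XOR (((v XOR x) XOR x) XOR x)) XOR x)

By XOR self-cancellation ((E XOR v) XOR v = E) then XOR self-cancellation ((E XOR v) XOR v = E):
= (v XOR x)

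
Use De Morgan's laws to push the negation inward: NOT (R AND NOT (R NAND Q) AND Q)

NOT R OR (R NAND Q) OR NOT Q
De Morgan's: NOT(AND of terms) = OR of negations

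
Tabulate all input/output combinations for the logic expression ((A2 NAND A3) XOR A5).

A2 | A3 | A5 | Output
---------------------
0 | 0 | 0 | 1
0 | 0 | 1 | 0
0 | 1 | 0 | 1
0 | 1 | 1 | 0
1 | 0 | 0 | 1
1 | 0 | 1 | 0
1 | 1 | 0 | 0
1 | 1 | 1 | 1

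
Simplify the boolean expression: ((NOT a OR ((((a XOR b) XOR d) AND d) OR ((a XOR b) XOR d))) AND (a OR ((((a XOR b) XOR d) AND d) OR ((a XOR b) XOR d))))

By distribution ((E OR v) AND (E OR NOT v) = E) then absorption (E OR (E AND v) = E):
= ((a XOR b) XOR d)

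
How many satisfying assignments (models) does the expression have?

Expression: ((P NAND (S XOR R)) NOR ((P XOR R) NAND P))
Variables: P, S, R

Satisfying assignments: (1,1,0)
Count: 1 out of 8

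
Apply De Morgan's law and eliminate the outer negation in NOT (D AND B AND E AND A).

NOT D OR NOT B OR NOT E OR NOT A
De Morgan's: NOT(AND of terms) = OR of negations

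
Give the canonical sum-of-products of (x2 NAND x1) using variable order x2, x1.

Σm(0, 1, 2) = (NOT x2 AND NOT x1) OR (NOT x2 AND x1) OR (x2 AND NOT x1)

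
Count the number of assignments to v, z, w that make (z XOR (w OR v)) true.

Satisfying assignments: (0,0,1), (0,1,0), (1,0,0), (1,0,1)
Count: 4 out of 8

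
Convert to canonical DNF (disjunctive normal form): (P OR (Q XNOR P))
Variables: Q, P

(NOT Q AND NOT P) OR (NOT Q AND P) OR (Q AND P)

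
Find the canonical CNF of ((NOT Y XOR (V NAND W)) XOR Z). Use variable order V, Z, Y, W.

(V OR Z OR Y OR W) AND (V OR Z OR Y OR NOT W) AND (V OR NOT Z OR NOT Y OR W) AND (V OR NOT Z OR NOT Y OR NOT W) AND (NOT V OR Z OR Y OR W) AND (NOT V OR Z OR NOT Y OR NOT W) AND (NOT V OR NOT Z OR Y OR NOT W) AND (NOT V OR NOT Z OR NOT Y OR W)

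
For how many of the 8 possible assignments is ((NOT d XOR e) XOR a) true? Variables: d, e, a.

Satisfying assignments: (0,0,0), (0,1,1), (1,0,1), (1,1,0)
Count: 4 out of 8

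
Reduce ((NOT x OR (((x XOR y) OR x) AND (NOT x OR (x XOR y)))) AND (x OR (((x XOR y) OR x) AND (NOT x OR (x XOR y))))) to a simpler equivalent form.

By distribution ((E OR v) AND (E OR NOT v) = E) then distribution ((E OR v) AND (E OR NOT v) = E):
= (x XOR y)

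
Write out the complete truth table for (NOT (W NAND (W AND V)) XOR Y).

W | Y | V | Output
------------------
0 | 0 | 0 | 0
0 | 0 | 1 | 0
0 | 1 | 0 | 1
0 | 1 | 1 | 1
1 | 0 | 0 | 0
1 | 0 | 1 | 1
1 | 1 | 0 | 1
1 | 1 | 1 | 0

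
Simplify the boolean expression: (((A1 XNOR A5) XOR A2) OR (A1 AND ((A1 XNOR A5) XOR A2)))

By absorption (E OR (E AND v) = E):
= ((A1 XNOR A5) XOR A2)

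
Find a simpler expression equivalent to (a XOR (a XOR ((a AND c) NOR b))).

By XOR self-cancellation ((E XOR v) XOR v = E):
= ((a AND c) NOR b)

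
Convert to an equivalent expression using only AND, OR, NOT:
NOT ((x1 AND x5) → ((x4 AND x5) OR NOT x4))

(x1 AND x5) AND NOT ((x4 AND x5) OR NOT x4)
(Negated implication: NOT(A → B) = A AND NOT B)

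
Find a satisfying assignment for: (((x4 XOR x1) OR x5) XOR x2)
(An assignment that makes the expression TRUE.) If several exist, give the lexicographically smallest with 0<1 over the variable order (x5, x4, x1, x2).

x5=0, x4=0, x1=0, x2=1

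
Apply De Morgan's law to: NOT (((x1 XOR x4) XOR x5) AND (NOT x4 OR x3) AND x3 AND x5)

NOT ((x1 XOR x4) XOR x5) OR NOT (NOT x4 OR x3) OR NOT x3 OR NOT x5
De Morgan's: NOT(AND of terms) = OR of negations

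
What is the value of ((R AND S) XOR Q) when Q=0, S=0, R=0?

Substituting: ((0 AND 0) XOR 0)
= 0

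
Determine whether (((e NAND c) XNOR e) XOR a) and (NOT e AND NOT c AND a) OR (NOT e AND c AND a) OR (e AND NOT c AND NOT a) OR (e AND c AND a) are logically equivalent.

Yes, they are equivalent — the two output columns agree on all 8 assignments:
e | c | a | Expression 1 | Expression 2
---------------------------------------
0 | 0 | 0 | 0 | 0
0 | 0 | 1 | 1 | 1
0 | 1 | 0 | 0 | 0
0 | 1 | 1 | 1 | 1
1 | 0 | 0 | 1 | 1
1 | 0 | 1 | 0 | 0
1 | 1 | 0 | 0 | 0
1 | 1 | 1 | 1 | 1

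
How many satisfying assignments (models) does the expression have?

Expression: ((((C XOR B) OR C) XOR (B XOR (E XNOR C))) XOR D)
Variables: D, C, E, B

Satisfying assignments: (0,0,0,0), (0,0,0,1), (0,1,0,0), (0,1,1,1), (1,0,1,0), (1,0,1,1), (1,1,0,1), (1,1,1,0)
Count: 8 out of 16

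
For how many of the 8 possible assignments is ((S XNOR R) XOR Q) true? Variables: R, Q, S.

Satisfying assignments: (0,0,0), (0,1,1), (1,0,1), (1,1,0)
Count: 4 out of 8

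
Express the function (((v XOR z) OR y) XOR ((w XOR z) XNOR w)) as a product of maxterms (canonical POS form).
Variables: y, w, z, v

ΠM(1, 3, 5, 7, 8, 9, 12, 13) = (y OR w OR z OR NOT v) AND (y OR w OR NOT z OR NOT v) AND (y OR NOT w OR z OR NOT v) AND (y OR NOT w OR NOT z OR NOT v) AND (NOT y OR w OR z OR v) AND (NOT y OR w OR z OR NOT v) AND (NOT y OR NOT w OR z OR v) AND (NOT y OR NOT w OR z OR NOT v)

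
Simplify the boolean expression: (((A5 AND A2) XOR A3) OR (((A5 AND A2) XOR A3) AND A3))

By absorption (E OR (E AND v) = E):
= ((A5 AND A2) XOR A3)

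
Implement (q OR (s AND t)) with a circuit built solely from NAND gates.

((q NAND q) NAND (((s NAND t) NAND (s NAND t)) NAND ((s NAND t) NAND (s NAND t))))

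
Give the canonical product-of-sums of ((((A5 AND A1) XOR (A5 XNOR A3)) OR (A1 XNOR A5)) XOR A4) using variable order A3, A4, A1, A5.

ΠM(1, 4, 6, 7, 10, 12, 13, 15) = (A3 OR A4 OR A1 OR NOT A5) AND (A3 OR NOT A4 OR A1 OR A5) AND (A3 OR NOT A4 OR NOT A1 OR A5) AND (A3 OR NOT A4 OR NOT A1 OR NOT A5) AND (NOT A3 OR A4 OR NOT A1 OR A5) AND (NOT A3 OR NOT A4 OR A1 OR A5) AND (NOT A3 OR NOT A4 OR A1 OR NOT A5) AND (NOT A3 OR NOT A4 OR NOT A1 OR NOT A5)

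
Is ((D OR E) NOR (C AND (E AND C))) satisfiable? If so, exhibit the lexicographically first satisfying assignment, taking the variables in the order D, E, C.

D=0, E=0, C=0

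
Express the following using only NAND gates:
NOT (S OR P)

(((S NAND S) NAND (P NAND P)) NAND ((S NAND S) NAND (P NAND P)))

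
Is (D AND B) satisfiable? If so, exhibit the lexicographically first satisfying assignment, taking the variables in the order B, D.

B=1, D=1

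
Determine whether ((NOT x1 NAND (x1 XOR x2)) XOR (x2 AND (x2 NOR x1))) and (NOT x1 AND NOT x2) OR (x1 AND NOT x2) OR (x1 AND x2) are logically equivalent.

Yes, they are equivalent — the two output columns agree on all 4 assignments:
x1 | x2 | Expression 1 | Expression 2
-------------------------------------
0 | 0 | 1 | 1
0 | 1 | 0 | 0
1 | 0 | 1 | 1
1 | 1 | 1 | 1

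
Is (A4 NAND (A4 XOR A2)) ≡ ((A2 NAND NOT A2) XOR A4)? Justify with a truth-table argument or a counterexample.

No. Counterexample: with A2=1, A4=1, Expression 1 = 1 but Expression 2 = 0.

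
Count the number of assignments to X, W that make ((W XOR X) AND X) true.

Satisfying assignments: (1,0)
Count: 1 out of 4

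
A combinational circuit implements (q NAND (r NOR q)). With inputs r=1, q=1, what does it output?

Substituting: (1 NAND (1 NOR 1))
= 1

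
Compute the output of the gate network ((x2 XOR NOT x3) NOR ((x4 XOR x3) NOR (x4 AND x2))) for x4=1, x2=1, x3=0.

Substituting: ((1 XOR NOT 0) NOR ((1 XOR 0) NOR (1 AND 1)))
= 1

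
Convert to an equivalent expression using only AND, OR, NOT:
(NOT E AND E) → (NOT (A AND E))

NOT (NOT E AND E) OR (NOT (A AND E))
(Implication elimination: A → B = NOT A OR B)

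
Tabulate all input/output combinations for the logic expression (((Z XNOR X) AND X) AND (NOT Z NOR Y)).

Y | X | Z | Output
------------------
0 | 0 | 0 | 0
0 | 0 | 1 | 0
0 | 1 | 0 | 0
0 | 1 | 1 | 1
1 | 0 | 0 | 0
1 | 0 | 1 | 0
1 | 1 | 0 | 0
1 | 1 | 1 | 0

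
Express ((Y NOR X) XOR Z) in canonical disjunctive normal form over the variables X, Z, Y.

(NOT X AND NOT Z AND NOT Y) OR (NOT X AND Z AND Y) OR (X AND Z AND NOT Y) OR (X AND Z AND Y)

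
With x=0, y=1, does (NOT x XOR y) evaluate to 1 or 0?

Substituting: (NOT 0 XOR 1)
= 0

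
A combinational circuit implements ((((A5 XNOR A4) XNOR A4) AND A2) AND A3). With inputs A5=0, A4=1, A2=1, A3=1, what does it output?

Substituting: ((((0 XNOR 1) XNOR 1) AND 1) AND 1)
= 0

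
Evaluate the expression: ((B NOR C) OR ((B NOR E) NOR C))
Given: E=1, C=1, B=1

Substituting: ((1 NOR 1) OR ((1 NOR 1) NOR 1))
= 0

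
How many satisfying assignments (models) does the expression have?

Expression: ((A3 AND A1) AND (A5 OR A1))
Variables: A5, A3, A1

Satisfying assignments: (0,1,1), (1,1,1)
Count: 2 out of 8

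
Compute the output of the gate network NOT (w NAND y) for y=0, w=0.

Substituting: NOT (0 NAND 0)
= 0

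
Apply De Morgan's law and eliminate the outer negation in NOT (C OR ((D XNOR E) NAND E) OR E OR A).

NOT C AND NOT ((D XNOR E) NAND E) AND NOT E AND NOT A
De Morgan's: NOT(OR of terms) = AND of negations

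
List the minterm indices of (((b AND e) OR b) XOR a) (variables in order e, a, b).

Σm(1, 2, 5, 6) = (NOT e AND NOT a AND b) OR (NOT e AND a AND NOT b) OR (e AND NOT a AND b) OR (e AND a AND NOT b)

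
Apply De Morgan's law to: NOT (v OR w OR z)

NOT v AND NOT w AND NOT z
De Morgan's: NOT(OR of terms) = AND of negations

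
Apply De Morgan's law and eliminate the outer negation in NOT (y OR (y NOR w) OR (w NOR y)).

NOT y AND NOT (y NOR w) AND NOT (w NOR y)
De Morgan's: NOT(OR of terms) = AND of negations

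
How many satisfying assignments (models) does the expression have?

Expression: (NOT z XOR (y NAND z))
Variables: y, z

Satisfying assignments: (0,1)
Count: 1 out of 4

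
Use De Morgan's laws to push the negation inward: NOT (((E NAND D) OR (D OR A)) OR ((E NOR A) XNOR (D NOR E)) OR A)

NOT ((E NAND D) OR (D OR A)) AND NOT ((E NOR A) XNOR (D NOR E)) AND NOT A
De Morgan's: NOT(OR of terms) = AND of negations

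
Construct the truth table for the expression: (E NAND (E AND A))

A | E | Output
--------------
0 | 0 | 1
0 | 1 | 1
1 | 0 | 1
1 | 1 | 0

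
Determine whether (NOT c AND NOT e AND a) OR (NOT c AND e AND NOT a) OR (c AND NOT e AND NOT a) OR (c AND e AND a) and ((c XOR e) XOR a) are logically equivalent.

Yes, they are equivalent — the two output columns agree on all 8 assignments:
c | e | a | Expression 1 | Expression 2
---------------------------------------
0 | 0 | 0 | 0 | 0
0 | 0 | 1 | 1 | 1
0 | 1 | 0 | 1 | 1
0 | 1 | 1 | 0 | 0
1 | 0 | 0 | 1 | 1
1 | 0 | 1 | 0 | 0
1 | 1 | 0 | 0 | 0
1 | 1 | 1 | 1 | 1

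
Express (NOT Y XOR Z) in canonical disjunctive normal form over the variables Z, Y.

(NOT Z AND NOT Y) OR (Z AND Y)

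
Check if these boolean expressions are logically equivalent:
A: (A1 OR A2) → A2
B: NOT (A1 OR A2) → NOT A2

No, Inverse is not equivalent to original (counterexample: A4=0, A1=1, A2=0)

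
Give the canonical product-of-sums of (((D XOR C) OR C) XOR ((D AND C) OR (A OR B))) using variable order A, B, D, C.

ΠM(0, 3, 5, 6, 7, 9, 10, 11, 13, 14, 15) = (A OR B OR D OR C) AND (A OR B OR NOT D OR NOT C) AND (A OR NOT B OR D OR NOT C) AND (A OR NOT B OR NOT D OR C) AND (A OR NOT B OR NOT D OR NOT C) AND (NOT A OR B OR D OR NOT C) AND (NOT A OR B OR NOT D OR C) AND (NOT A OR B OR NOT D OR NOT C) AND (NOT A OR NOT B OR D OR NOT C) AND (NOT A OR NOT B OR NOT D OR C) AND (NOT A OR NOT B OR NOT D OR NOT C)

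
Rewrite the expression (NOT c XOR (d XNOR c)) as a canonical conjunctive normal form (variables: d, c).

(d OR c) AND (d OR NOT c)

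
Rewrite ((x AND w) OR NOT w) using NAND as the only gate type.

((((x NAND w) NAND (x NAND w)) NAND ((x NAND w) NAND (x NAND w))) NAND ((w NAND w) NAND (w NAND w)))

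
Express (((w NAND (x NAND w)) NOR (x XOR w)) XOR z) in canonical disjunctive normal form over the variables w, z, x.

(NOT w AND z AND NOT x) OR (NOT w AND z AND x) OR (w AND z AND NOT x) OR (w AND z AND x)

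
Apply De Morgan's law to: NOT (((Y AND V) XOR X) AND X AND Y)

NOT ((Y AND V) XOR X) OR NOT X OR NOT Y
De Morgan's: NOT(AND of terms) = OR of negations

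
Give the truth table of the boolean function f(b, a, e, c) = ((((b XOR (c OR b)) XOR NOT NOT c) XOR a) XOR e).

b | a | e | c | Output
----------------------
0 | 0 | 0 | 0 | 0
0 | 0 | 0 | 1 | 0
0 | 0 | 1 | 0 | 1
0 | 0 | 1 | 1 | 1
0 | 1 | 0 | 0 | 1
0 | 1 | 0 | 1 | 1
0 | 1 | 1 | 0 | 0
0 | 1 | 1 | 1 | 0
1 | 0 | 0 | 0 | 0
1 | 0 | 0 | 1 | 1
1 | 0 | 1 | 0 | 1
1 | 0 | 1 | 1 | 0
1 | 1 | 0 | 0 | 1
1 | 1 | 0 | 1 | 0
1 | 1 | 1 | 0 | 0
1 | 1 | 1 | 1 | 1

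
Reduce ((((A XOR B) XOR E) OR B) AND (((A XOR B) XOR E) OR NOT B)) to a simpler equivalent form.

By distribution ((E OR v) AND (E OR NOT v) = E):
= ((A XOR B) XOR E)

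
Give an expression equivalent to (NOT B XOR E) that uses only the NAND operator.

(((B NAND B) NAND ((B NAND B) NAND E)) NAND (E NAND ((B NAND B) NAND E)))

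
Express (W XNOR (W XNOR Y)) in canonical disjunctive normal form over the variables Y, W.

(Y AND NOT W) OR (Y AND W)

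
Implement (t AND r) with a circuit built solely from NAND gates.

((t NAND r) NAND (t NAND r))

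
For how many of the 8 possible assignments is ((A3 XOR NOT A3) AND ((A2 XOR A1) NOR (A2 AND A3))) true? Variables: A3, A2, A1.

Satisfying assignments: (0,0,0), (0,1,1), (1,0,0)
Count: 3 out of 8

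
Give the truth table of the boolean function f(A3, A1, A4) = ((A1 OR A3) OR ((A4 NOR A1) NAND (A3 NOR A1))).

A3 | A1 | A4 | Output
---------------------
0 | 0 | 0 | 0
0 | 0 | 1 | 1
0 | 1 | 0 | 1
0 | 1 | 1 | 1
1 | 0 | 0 | 1
1 | 0 | 1 | 1
1 | 1 | 0 | 1
1 | 1 | 1 | 1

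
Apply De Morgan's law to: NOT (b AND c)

NOT b OR NOT c
De Morgan's: NOT(AND of terms) = OR of negations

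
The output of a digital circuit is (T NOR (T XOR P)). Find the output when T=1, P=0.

Substituting: (1 NOR (1 XOR 0))
= 0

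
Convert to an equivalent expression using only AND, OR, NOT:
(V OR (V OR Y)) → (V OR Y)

NOT (V OR (V OR Y)) OR (V OR Y)
(Implication elimination: A → B = NOT A OR B)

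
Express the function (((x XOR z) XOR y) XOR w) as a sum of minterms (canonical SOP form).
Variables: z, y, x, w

Σm(1, 2, 4, 7, 8, 11, 13, 14) = (NOT z AND NOT y AND NOT x AND w) OR (NOT z AND NOT y AND x AND NOT w) OR (NOT z AND y AND NOT x AND NOT w) OR (NOT z AND y AND x AND w) OR (z AND NOT y AND NOT x AND NOT w) OR (z AND NOT y AND x AND w) OR (z AND y AND NOT x AND w) OR (z AND y AND x AND NOT w)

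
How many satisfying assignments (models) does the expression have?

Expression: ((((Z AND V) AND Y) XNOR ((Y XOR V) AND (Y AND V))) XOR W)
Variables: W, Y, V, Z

Satisfying assignments: (0,0,0,0), (0,0,0,1), (0,0,1,0), (0,0,1,1), (0,1,0,0), (0,1,0,1), (0,1,1,0), (1,1,1,1)
Count: 8 out of 16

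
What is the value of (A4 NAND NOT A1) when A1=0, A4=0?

Substituting: (0 NAND NOT 0)
= 1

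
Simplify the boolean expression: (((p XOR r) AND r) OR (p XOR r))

By absorption (E OR (E AND v) = E):
= (p XOR r)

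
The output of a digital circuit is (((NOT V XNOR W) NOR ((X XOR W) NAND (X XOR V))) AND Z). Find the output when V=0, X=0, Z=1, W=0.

Substituting: (((NOT 0 XNOR 0) NOR ((0 XOR 0) NAND (0 XOR 0))) AND 1)
= 0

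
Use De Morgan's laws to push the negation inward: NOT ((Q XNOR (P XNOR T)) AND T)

NOT (Q XNOR (P XNOR T)) OR NOT T
De Morgan's: NOT(AND of terms) = OR of negations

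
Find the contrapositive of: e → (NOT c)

Contrapositive: c → NOT e
Note: A statement and its contrapositive are logically equivalent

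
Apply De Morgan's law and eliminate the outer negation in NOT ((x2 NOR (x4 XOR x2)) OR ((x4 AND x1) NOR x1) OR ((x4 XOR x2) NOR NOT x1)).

NOT (x2 NOR (x4 XOR x2)) AND NOT ((x4 AND x1) NOR x1) AND NOT ((x4 XOR x2) NOR NOT x1)
De Morgan's: NOT(OR of terms) = AND of negations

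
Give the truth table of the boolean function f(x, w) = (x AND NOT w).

x | w | Output
--------------
0 | 0 | 0
0 | 1 | 0
1 | 0 | 1
1 | 1 | 0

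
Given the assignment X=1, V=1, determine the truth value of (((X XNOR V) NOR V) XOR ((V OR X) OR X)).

Substituting: (((1 XNOR 1) NOR 1) XOR ((1 OR 1) OR 1))
= 1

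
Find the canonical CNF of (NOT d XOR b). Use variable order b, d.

(b OR NOT d) AND (NOT b OR d)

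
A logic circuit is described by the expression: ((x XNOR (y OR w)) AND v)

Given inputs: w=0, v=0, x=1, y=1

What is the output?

Substituting: ((1 XNOR (1 OR 0)) AND 0)
= 0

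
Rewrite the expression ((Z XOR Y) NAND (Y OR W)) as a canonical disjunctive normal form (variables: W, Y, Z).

(NOT W AND NOT Y AND NOT Z) OR (NOT W AND NOT Y AND Z) OR (NOT W AND Y AND Z) OR (W AND NOT Y AND NOT Z) OR (W AND Y AND Z)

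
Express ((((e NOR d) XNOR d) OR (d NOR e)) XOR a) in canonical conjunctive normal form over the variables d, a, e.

(d OR NOT a OR e) AND (d OR NOT a OR NOT e) AND (NOT d OR a OR e) AND (NOT d OR a OR NOT e)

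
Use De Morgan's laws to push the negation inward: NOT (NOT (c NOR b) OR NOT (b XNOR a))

(c NOR b) AND (b XNOR a)
De Morgan's: NOT(OR of terms) = AND of negations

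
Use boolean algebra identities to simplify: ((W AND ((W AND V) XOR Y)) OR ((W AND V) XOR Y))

By absorption (E OR (E AND v) = E):
= ((W AND V) XOR Y)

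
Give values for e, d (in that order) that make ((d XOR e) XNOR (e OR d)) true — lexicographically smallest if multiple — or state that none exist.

e=0, d=0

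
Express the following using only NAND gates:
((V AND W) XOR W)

((((V NAND W) NAND (V NAND W)) NAND (((V NAND W) NAND (V NAND W)) NAND W)) NAND (W NAND (((V NAND W) NAND (V NAND W)) NAND W)))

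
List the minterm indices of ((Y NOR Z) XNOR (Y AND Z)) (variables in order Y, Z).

Σm(1, 2) = (NOT Y AND Z) OR (Y AND NOT Z)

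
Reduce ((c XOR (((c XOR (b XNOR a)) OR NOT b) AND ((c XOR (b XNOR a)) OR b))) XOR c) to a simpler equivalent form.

By XOR self-cancellation ((E XOR v) XOR v = E) then distribution ((E OR v) AND (E OR NOT v) = E):
= (c XOR (b XNOR a))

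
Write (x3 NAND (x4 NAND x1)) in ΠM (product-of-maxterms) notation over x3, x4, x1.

ΠM(4, 5, 6) = (NOT x3 OR x4 OR x1) AND (NOT x3 OR x4 OR NOT x1) AND (NOT x3 OR NOT x4 OR x1)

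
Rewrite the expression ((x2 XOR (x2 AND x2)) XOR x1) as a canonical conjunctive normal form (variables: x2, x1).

(x2 OR x1) AND (NOT x2 OR x1)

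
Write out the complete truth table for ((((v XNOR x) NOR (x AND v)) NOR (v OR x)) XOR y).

y | v | x | Output
------------------
0 | 0 | 0 | 1
0 | 0 | 1 | 0
0 | 1 | 0 | 0
0 | 1 | 1 | 0
1 | 0 | 0 | 0
1 | 0 | 1 | 1
1 | 1 | 0 | 1
1 | 1 | 1 | 1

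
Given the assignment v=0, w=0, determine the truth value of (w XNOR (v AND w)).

Substituting: (0 XNOR (0 AND 0))
= 1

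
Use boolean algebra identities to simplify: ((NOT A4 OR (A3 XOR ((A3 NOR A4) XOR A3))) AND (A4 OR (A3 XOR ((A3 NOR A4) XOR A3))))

By distribution ((E OR v) AND (E OR NOT v) = E) then XOR self-cancellation ((E XOR v) XOR v = E):
= (A3 NOR A4)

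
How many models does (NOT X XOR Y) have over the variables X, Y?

Satisfying assignments: (0,0), (1,1)
Count: 2 out of 4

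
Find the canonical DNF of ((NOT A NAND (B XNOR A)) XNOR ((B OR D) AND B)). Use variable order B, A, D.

(NOT B AND NOT A AND NOT D) OR (NOT B AND NOT A AND D) OR (B AND NOT A AND NOT D) OR (B AND NOT A AND D) OR (B AND A AND NOT D) OR (B AND A AND D)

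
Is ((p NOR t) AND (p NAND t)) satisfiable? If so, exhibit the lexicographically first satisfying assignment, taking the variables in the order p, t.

p=0, t=0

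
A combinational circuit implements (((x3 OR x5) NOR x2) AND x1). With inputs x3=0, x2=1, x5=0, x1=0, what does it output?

Substituting: (((0 OR 0) NOR 1) AND 0)
= 0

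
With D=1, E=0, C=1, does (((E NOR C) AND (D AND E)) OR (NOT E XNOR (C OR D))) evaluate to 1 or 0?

Substituting: (((0 NOR 1) AND (1 AND 0)) OR (NOT 0 XNOR (1 OR 1)))
= 1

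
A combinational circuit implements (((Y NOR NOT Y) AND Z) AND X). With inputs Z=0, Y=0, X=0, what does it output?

Substituting: (((0 NOR NOT 0) AND 0) AND 0)
= 0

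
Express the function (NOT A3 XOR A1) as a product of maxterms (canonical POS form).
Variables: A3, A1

ΠM(1, 2) = (A3 OR NOT A1) AND (NOT A3 OR A1)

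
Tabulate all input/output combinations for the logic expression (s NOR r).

s | r | Output
--------------
0 | 0 | 1
0 | 1 | 0
1 | 0 | 0
1 | 1 | 0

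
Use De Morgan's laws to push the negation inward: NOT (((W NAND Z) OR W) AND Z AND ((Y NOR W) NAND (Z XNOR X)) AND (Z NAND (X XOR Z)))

NOT ((W NAND Z) OR W) OR NOT Z OR NOT ((Y NOR W) NAND (Z XNOR X)) OR NOT (Z NAND (X XOR Z))
De Morgan's: NOT(AND of terms) = OR of negations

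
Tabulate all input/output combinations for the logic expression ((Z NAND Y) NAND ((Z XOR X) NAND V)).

Y | X | Z | V | Output
----------------------
0 | 0 | 0 | 0 | 0
0 | 0 | 0 | 1 | 0
0 | 0 | 1 | 0 | 0
0 | 0 | 1 | 1 | 1
0 | 1 | 0 | 0 | 0
0 | 1 | 0 | 1 | 1
0 | 1 | 1 | 0 | 0
0 | 1 | 1 | 1 | 0
1 | 0 | 0 | 0 | 0
1 | 0 | 0 | 1 | 0
1 | 0 | 1 | 0 | 1
1 | 0 | 1 | 1 | 1
1 | 1 | 0 | 0 | 0
1 | 1 | 0 | 1 | 1
1 | 1 | 1 | 0 | 1
1 | 1 | 1 | 1 | 1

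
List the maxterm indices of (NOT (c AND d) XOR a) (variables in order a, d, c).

ΠM(3, 4, 5, 6) = (a OR NOT d OR NOT c) AND (NOT a OR d OR c) AND (NOT a OR d OR NOT c) AND (NOT a OR NOT d OR c)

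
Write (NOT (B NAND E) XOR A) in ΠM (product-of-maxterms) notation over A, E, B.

ΠM(0, 1, 2, 7) = (A OR E OR B) AND (A OR E OR NOT B) AND (A OR NOT E OR B) AND (NOT A OR NOT E OR NOT B)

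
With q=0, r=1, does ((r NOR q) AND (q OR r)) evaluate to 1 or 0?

Substituting: ((1 NOR 0) AND (0 OR 1))
= 0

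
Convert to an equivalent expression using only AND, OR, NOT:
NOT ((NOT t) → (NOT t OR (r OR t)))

(NOT t) AND NOT (NOT t OR (r OR t))
(Negated implication: NOT(A → B) = A AND NOT B)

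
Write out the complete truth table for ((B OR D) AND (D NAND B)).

B | D | Output
--------------
0 | 0 | 0
0 | 1 | 1
1 | 0 | 1
1 | 1 | 0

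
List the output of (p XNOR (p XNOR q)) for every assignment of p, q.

p | q | Output
--------------
0 | 0 | 0
0 | 1 | 1
1 | 0 | 0
1 | 1 | 1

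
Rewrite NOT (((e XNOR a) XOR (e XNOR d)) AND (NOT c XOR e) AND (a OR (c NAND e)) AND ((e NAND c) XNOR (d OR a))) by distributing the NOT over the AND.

NOT ((e XNOR a) XOR (e XNOR d)) OR NOT (NOT c XOR e) OR NOT (a OR (c NAND e)) OR NOT ((e NAND c) XNOR (d OR a))
De Morgan's: NOT(AND of terms) = OR of negations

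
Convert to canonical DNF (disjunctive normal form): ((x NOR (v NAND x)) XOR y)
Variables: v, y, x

(NOT v AND y AND NOT x) OR (NOT v AND y AND x) OR (v AND y AND NOT x) OR (v AND y AND x)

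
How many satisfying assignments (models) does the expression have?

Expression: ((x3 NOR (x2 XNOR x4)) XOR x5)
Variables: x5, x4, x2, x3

Satisfying assignments: (0,0,1,0), (0,1,0,0), (1,0,0,0), (1,0,0,1), (1,0,1,1), (1,1,0,1), (1,1,1,0), (1,1,1,1)
Count: 8 out of 16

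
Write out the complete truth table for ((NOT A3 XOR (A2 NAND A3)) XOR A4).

A2 | A4 | A3 | Output
---------------------
0 | 0 | 0 | 0
0 | 0 | 1 | 1
0 | 1 | 0 | 1
0 | 1 | 1 | 0
1 | 0 | 0 | 0
1 | 0 | 1 | 0
1 | 1 | 0 | 1
1 | 1 | 1 | 1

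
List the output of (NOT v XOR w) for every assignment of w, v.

w | v | Output
--------------
0 | 0 | 1
0 | 1 | 0
1 | 0 | 0
1 | 1 | 1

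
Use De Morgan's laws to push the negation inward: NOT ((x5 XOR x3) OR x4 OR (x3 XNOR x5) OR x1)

NOT (x5 XOR x3) AND NOT x4 AND NOT (x3 XNOR x5) AND NOT x1
De Morgan's: NOT(OR of terms) = AND of negations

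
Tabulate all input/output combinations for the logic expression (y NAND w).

y | w | Output
--------------
0 | 0 | 1
0 | 1 | 1
1 | 0 | 1
1 | 1 | 0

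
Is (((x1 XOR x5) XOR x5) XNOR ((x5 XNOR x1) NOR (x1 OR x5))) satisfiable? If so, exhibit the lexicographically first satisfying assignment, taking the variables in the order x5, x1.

x5=0, x1=0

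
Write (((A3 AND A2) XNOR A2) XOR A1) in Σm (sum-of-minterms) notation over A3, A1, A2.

Σm(0, 3, 4, 5) = (NOT A3 AND NOT A1 AND NOT A2) OR (NOT A3 AND A1 AND A2) OR (A3 AND NOT A1 AND NOT A2) OR (A3 AND NOT A1 AND A2)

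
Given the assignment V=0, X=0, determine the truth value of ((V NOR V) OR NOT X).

Substituting: ((0 NOR 0) OR NOT 0)
= 1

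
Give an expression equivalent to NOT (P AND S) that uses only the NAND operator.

(((P NAND S) NAND (P NAND S)) NAND ((P NAND S) NAND (P NAND S)))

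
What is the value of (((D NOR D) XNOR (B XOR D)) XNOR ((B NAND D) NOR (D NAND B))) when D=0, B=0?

Substituting: (((0 NOR 0) XNOR (0 XOR 0)) XNOR ((0 NAND 0) NOR (0 NAND 0)))
= 1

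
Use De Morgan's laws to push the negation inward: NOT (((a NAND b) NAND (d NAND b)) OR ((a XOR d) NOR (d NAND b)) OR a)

NOT ((a NAND b) NAND (d NAND b)) AND NOT ((a XOR d) NOR (d NAND b)) AND NOT a
De Morgan's: NOT(OR of terms) = AND of negations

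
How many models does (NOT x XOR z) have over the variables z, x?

Satisfying assignments: (0,0), (1,1)
Count: 2 out of 4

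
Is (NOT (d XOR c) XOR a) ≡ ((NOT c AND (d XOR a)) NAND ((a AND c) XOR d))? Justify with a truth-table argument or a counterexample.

No. Counterexample: with a=0, d=0, c=1, Expression 1 = 0 but Expression 2 = 1.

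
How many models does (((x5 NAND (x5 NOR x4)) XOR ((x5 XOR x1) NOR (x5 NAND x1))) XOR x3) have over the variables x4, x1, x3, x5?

Satisfying assignments: (0,0,0,0), (0,0,0,1), (0,1,0,0), (0,1,1,1), (1,0,0,0), (1,0,0,1), (1,1,0,0), (1,1,1,1)
Count: 8 out of 16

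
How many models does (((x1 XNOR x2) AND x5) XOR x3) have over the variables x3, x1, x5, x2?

Satisfying assignments: (0,0,1,0), (0,1,1,1), (1,0,0,0), (1,0,0,1), (1,0,1,1), (1,1,0,0), (1,1,0,1), (1,1,1,0)
Count: 8 out of 16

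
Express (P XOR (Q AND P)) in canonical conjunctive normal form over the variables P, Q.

(P OR Q) AND (P OR NOT Q) AND (NOT P OR NOT Q)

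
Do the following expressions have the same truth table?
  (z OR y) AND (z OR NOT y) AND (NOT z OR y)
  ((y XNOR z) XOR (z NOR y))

Yes, they are equivalent — the two output columns agree on all 4 assignments:
z | y | Expression 1 | Expression 2
-----------------------------------
0 | 0 | 0 | 0
0 | 1 | 0 | 0
1 | 0 | 0 | 0
1 | 1 | 1 | 1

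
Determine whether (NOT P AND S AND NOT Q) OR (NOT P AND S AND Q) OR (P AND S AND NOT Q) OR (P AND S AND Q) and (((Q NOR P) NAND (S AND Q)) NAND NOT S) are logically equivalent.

Yes, they are equivalent — the two output columns agree on all 8 assignments:
P | S | Q | Expression 1 | Expression 2
---------------------------------------
0 | 0 | 0 | 0 | 0
0 | 0 | 1 | 0 | 0
0 | 1 | 0 | 1 | 1
0 | 1 | 1 | 1 | 1
1 | 0 | 0 | 0 | 0
1 | 0 | 1 | 0 | 0
1 | 1 | 0 | 1 | 1
1 | 1 | 1 | 1 | 1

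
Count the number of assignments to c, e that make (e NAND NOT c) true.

Satisfying assignments: (0,0), (1,0), (1,1)
Count: 3 out of 4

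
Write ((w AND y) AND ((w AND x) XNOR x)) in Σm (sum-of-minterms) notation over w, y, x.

Σm(6, 7) = (w AND y AND NOT x) OR (w AND y AND x)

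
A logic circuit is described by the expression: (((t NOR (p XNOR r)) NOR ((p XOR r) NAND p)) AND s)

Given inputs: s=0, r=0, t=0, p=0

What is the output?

Substituting: (((0 NOR (0 XNOR 0)) NOR ((0 XOR 0) NAND 0)) AND 0)
= 0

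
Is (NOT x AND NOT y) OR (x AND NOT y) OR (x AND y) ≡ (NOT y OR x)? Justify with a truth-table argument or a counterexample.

Yes, they are equivalent — the two output columns agree on all 4 assignments:
x | y | Expression 1 | Expression 2
-----------------------------------
0 | 0 | 1 | 1
0 | 1 | 0 | 0
1 | 0 | 1 | 1
1 | 1 | 1 | 1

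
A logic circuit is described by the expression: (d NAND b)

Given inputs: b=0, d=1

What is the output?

Substituting: (1 NAND 0)
= 1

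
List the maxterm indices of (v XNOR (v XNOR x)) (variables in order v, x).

ΠM(0, 2) = (v OR x) AND (NOT v OR x)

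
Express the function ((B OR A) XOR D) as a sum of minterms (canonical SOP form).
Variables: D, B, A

Σm(1, 2, 3, 4) = (NOT D AND NOT B AND A) OR (NOT D AND B AND NOT A) OR (NOT D AND B AND A) OR (D AND NOT B AND NOT A)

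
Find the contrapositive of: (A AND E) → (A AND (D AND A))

Contrapositive: NOT (A AND (D AND A)) → NOT (A AND E)
Note: A statement and its contrapositive are logically equivalent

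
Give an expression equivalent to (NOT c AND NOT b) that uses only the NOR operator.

(((c NOR c) NOR (c NOR c)) NOR ((b NOR b) NOR (b NOR b)))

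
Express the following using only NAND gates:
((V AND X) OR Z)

((((V NAND X) NAND (V NAND X)) NAND ((V NAND X) NAND (V NAND X))) NAND (Z NAND Z))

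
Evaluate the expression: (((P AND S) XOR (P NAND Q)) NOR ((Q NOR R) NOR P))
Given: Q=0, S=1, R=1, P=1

Substituting: (((1 AND 1) XOR (1 NAND 0)) NOR ((0 NOR 1) NOR 1))
= 1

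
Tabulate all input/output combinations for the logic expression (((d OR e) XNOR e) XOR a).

e | a | d | Output
------------------
0 | 0 | 0 | 1
0 | 0 | 1 | 0
0 | 1 | 0 | 0
0 | 1 | 1 | 1
1 | 0 | 0 | 1
1 | 0 | 1 | 1
1 | 1 | 0 | 0
1 | 1 | 1 | 0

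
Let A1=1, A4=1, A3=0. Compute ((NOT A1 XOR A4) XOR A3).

Substituting: ((NOT 1 XOR 1) XOR 0)
= 1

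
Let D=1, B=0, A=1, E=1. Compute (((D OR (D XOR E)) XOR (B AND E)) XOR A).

Substituting: (((1 OR (1 XOR 1)) XOR (0 AND 1)) XOR 1)
= 0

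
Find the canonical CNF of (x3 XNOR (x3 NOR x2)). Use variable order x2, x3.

(x2 OR x3) AND (x2 OR NOT x3) AND (NOT x2 OR NOT x3)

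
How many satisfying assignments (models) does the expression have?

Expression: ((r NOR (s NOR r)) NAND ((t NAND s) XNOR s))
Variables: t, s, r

Satisfying assignments: (0,0,0), (0,0,1), (0,1,1), (1,0,0), (1,0,1), (1,1,0), (1,1,1)
Count: 7 out of 8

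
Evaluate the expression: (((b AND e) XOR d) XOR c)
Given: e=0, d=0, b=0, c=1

Substituting: (((0 AND 0) XOR 0) XOR 1)
= 1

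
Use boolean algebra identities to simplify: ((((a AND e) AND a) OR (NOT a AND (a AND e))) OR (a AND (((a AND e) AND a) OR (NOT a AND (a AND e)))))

By absorption (E OR (E AND v) = E) then distribution ((E AND v) OR (E AND NOT v) = E):
= (a AND e)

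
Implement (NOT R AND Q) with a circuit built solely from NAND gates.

(((R NAND R) NAND Q) NAND ((R NAND R) NAND Q))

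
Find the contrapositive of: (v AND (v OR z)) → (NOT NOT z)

Contrapositive: NOT z → NOT (v AND (v OR z))
Note: A statement and its contrapositive are logically equivalent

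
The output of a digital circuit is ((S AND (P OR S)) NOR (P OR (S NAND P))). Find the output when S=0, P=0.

Substituting: ((0 AND (0 OR 0)) NOR (0 OR (0 NAND 0)))
= 0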